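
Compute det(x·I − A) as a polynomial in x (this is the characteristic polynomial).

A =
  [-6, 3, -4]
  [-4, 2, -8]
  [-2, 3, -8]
x^3 + 12*x^2 + 48*x + 64

Expanding det(x·I − A) (e.g. by cofactor expansion or by noting that A is similar to its Jordan form J, which has the same characteristic polynomial as A) gives
  χ_A(x) = x^3 + 12*x^2 + 48*x + 64
which factors as (x + 4)^3. The eigenvalues (with algebraic multiplicities) are λ = -4 with multiplicity 3.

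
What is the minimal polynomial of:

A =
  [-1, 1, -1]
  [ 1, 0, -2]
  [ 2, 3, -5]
x^3 + 6*x^2 + 12*x + 8

The characteristic polynomial is χ_A(x) = (x + 2)^3, so the eigenvalues are known. The minimal polynomial is
  m_A(x) = Π_λ (x − λ)^{k_λ}
where k_λ is the size of the *largest* Jordan block for λ (equivalently, the smallest k with (A − λI)^k v = 0 for every generalised eigenvector v of λ).

  λ = -2: largest Jordan block has size 3, contributing (x + 2)^3

So m_A(x) = (x + 2)^3 = x^3 + 6*x^2 + 12*x + 8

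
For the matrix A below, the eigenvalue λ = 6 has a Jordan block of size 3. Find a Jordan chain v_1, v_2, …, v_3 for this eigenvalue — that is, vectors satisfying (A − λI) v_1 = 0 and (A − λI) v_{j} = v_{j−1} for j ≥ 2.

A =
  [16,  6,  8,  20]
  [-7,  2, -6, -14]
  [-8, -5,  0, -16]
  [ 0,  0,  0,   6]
A Jordan chain for λ = 6 of length 3:
v_1 = (-6, 6, 3, 0)ᵀ
v_2 = (10, -7, -8, 0)ᵀ
v_3 = (1, 0, 0, 0)ᵀ

Let N = A − (6)·I. We want v_3 with N^3 v_3 = 0 but N^2 v_3 ≠ 0; then v_{j-1} := N · v_j for j = 3, …, 2.

Pick v_3 = (1, 0, 0, 0)ᵀ.
Then v_2 = N · v_3 = (10, -7, -8, 0)ᵀ.
Then v_1 = N · v_2 = (-6, 6, 3, 0)ᵀ.

Sanity check: (A − (6)·I) v_1 = (0, 0, 0, 0)ᵀ = 0. ✓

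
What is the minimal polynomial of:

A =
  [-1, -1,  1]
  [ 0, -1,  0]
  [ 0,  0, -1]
x^2 + 2*x + 1

The characteristic polynomial is χ_A(x) = (x + 1)^3, so the eigenvalues are known. The minimal polynomial is
  m_A(x) = Π_λ (x − λ)^{k_λ}
where k_λ is the size of the *largest* Jordan block for λ (equivalently, the smallest k with (A − λI)^k v = 0 for every generalised eigenvector v of λ).

  λ = -1: largest Jordan block has size 2, contributing (x + 1)^2

So m_A(x) = (x + 1)^2 = x^2 + 2*x + 1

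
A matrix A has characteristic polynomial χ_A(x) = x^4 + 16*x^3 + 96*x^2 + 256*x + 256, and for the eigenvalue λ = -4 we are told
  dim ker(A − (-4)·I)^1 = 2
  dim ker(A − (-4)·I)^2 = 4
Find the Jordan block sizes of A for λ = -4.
Block sizes for λ = -4: [2, 2]

From the dimensions of kernels of powers, the number of Jordan blocks of size at least j is d_j − d_{j−1} where d_j = dim ker(N^j) (with d_0 = 0). Computing the differences gives [2, 2].
The number of blocks of size exactly k is (#blocks of size ≥ k) − (#blocks of size ≥ k + 1), so the partition is: 2 block(s) of size 2.
In nonincreasing order the block sizes are [2, 2].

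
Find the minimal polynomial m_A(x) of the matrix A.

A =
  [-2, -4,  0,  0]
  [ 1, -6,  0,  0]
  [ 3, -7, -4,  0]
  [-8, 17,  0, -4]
x^3 + 12*x^2 + 48*x + 64

The characteristic polynomial is χ_A(x) = (x + 4)^4, so the eigenvalues are known. The minimal polynomial is
  m_A(x) = Π_λ (x − λ)^{k_λ}
where k_λ is the size of the *largest* Jordan block for λ (equivalently, the smallest k with (A − λI)^k v = 0 for every generalised eigenvector v of λ).

  λ = -4: largest Jordan block has size 3, contributing (x + 4)^3

So m_A(x) = (x + 4)^3 = x^3 + 12*x^2 + 48*x + 64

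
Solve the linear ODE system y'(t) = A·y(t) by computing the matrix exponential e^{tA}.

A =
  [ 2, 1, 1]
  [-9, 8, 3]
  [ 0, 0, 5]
e^{tA} =
  [-3*t*exp(5*t) + exp(5*t), t*exp(5*t), t*exp(5*t)]
  [-9*t*exp(5*t), 3*t*exp(5*t) + exp(5*t), 3*t*exp(5*t)]
  [0, 0, exp(5*t)]

Strategy: write A = P · J · P⁻¹ where J is a Jordan canonical form, so e^{tA} = P · e^{tJ} · P⁻¹, and e^{tJ} can be computed block-by-block.

A has Jordan form
J =
  [5, 1, 0]
  [0, 5, 0]
  [0, 0, 5]
(up to reordering of blocks).

Per-block formulas:
  For a 1×1 block at λ = 5: exp(t · [5]) = [e^(5t)].
  For a 2×2 Jordan block J_2(5): exp(t · J_2(5)) = e^(5t)·(I + t·N), where N is the 2×2 nilpotent shift.

After assembling e^{tJ} and conjugating by P, we get:

e^{tA} =
  [-3*t*exp(5*t) + exp(5*t), t*exp(5*t), t*exp(5*t)]
  [-9*t*exp(5*t), 3*t*exp(5*t) + exp(5*t), 3*t*exp(5*t)]
  [0, 0, exp(5*t)]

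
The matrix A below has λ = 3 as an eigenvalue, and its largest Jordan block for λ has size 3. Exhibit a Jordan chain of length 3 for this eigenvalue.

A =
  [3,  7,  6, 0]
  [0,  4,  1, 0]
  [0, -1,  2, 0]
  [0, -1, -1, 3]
A Jordan chain for λ = 3 of length 3:
v_1 = (1, 0, 0, 0)ᵀ
v_2 = (7, 1, -1, -1)ᵀ
v_3 = (0, 1, 0, 0)ᵀ

Let N = A − (3)·I. We want v_3 with N^3 v_3 = 0 but N^2 v_3 ≠ 0; then v_{j-1} := N · v_j for j = 3, …, 2.

Pick v_3 = (0, 1, 0, 0)ᵀ.
Then v_2 = N · v_3 = (7, 1, -1, -1)ᵀ.
Then v_1 = N · v_2 = (1, 0, 0, 0)ᵀ.

Sanity check: (A − (3)·I) v_1 = (0, 0, 0, 0)ᵀ = 0. ✓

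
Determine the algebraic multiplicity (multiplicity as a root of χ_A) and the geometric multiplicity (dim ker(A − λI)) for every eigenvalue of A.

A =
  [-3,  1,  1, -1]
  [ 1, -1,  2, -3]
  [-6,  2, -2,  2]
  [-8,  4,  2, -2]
λ = -2: alg = 4, geom = 2

Step 1 — factor the characteristic polynomial to read off the algebraic multiplicities:
  χ_A(x) = (x + 2)^4

Step 2 — compute geometric multiplicities via the rank-nullity identity g(λ) = n − rank(A − λI):
  rank(A − (-2)·I) = 2, so dim ker(A − (-2)·I) = n − 2 = 2

Summary:
  λ = -2: algebraic multiplicity = 4, geometric multiplicity = 2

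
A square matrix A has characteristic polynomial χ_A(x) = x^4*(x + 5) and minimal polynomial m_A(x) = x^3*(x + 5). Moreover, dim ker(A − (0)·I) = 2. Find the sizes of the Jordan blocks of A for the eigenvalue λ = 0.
Block sizes for λ = 0: [3, 1]

Step 1 — from the characteristic polynomial, algebraic multiplicity of λ = 0 is 4. From dim ker(A − (0)·I) = 2, there are exactly 2 Jordan blocks for λ = 0.
Step 2 — from the minimal polynomial, the factor (x − 0)^3 tells us the largest block for λ = 0 has size 3.
Step 3 — with total size 4, 2 blocks, and largest block 3, the block sizes (in nonincreasing order) are [3, 1].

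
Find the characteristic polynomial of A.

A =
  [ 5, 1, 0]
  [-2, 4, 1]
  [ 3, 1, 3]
x^3 - 12*x^2 + 48*x - 64

Expanding det(x·I − A) (e.g. by cofactor expansion or by noting that A is similar to its Jordan form J, which has the same characteristic polynomial as A) gives
  χ_A(x) = x^3 - 12*x^2 + 48*x - 64
which factors as (x - 4)^3. The eigenvalues (with algebraic multiplicities) are λ = 4 with multiplicity 3.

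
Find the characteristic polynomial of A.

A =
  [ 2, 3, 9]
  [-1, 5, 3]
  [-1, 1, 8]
x^3 - 15*x^2 + 75*x - 125

Expanding det(x·I − A) (e.g. by cofactor expansion or by noting that A is similar to its Jordan form J, which has the same characteristic polynomial as A) gives
  χ_A(x) = x^3 - 15*x^2 + 75*x - 125
which factors as (x - 5)^3. The eigenvalues (with algebraic multiplicities) are λ = 5 with multiplicity 3.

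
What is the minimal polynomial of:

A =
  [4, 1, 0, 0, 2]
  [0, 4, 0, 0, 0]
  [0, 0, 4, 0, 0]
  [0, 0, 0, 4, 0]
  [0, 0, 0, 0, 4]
x^2 - 8*x + 16

The characteristic polynomial is χ_A(x) = (x - 4)^5, so the eigenvalues are known. The minimal polynomial is
  m_A(x) = Π_λ (x − λ)^{k_λ}
where k_λ is the size of the *largest* Jordan block for λ (equivalently, the smallest k with (A − λI)^k v = 0 for every generalised eigenvector v of λ).

  λ = 4: largest Jordan block has size 2, contributing (x − 4)^2

So m_A(x) = (x - 4)^2 = x^2 - 8*x + 16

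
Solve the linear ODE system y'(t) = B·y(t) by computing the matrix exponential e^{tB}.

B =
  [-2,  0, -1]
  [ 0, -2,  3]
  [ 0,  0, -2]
e^{tB} =
  [exp(-2*t), 0, -t*exp(-2*t)]
  [0, exp(-2*t), 3*t*exp(-2*t)]
  [0, 0, exp(-2*t)]

Strategy: write B = P · J · P⁻¹ where J is a Jordan canonical form, so e^{tB} = P · e^{tJ} · P⁻¹, and e^{tJ} can be computed block-by-block.

B has Jordan form
J =
  [-2,  1,  0]
  [ 0, -2,  0]
  [ 0,  0, -2]
(up to reordering of blocks).

Per-block formulas:
  For a 1×1 block at λ = -2: exp(t · [-2]) = [e^(-2t)].
  For a 2×2 Jordan block J_2(-2): exp(t · J_2(-2)) = e^(-2t)·(I + t·N), where N is the 2×2 nilpotent shift.

After assembling e^{tJ} and conjugating by P, we get:

e^{tB} =
  [exp(-2*t), 0, -t*exp(-2*t)]
  [0, exp(-2*t), 3*t*exp(-2*t)]
  [0, 0, exp(-2*t)]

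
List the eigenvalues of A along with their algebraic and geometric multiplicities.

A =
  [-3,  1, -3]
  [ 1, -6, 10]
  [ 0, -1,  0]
λ = -3: alg = 3, geom = 1

Step 1 — factor the characteristic polynomial to read off the algebraic multiplicities:
  χ_A(x) = (x + 3)^3

Step 2 — compute geometric multiplicities via the rank-nullity identity g(λ) = n − rank(A − λI):
  rank(A − (-3)·I) = 2, so dim ker(A − (-3)·I) = n − 2 = 1

Summary:
  λ = -3: algebraic multiplicity = 3, geometric multiplicity = 1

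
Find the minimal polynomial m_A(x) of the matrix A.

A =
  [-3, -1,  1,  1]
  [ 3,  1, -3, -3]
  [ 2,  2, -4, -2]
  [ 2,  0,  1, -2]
x^3 + 6*x^2 + 12*x + 8

The characteristic polynomial is χ_A(x) = (x + 2)^4, so the eigenvalues are known. The minimal polynomial is
  m_A(x) = Π_λ (x − λ)^{k_λ}
where k_λ is the size of the *largest* Jordan block for λ (equivalently, the smallest k with (A − λI)^k v = 0 for every generalised eigenvector v of λ).

  λ = -2: largest Jordan block has size 3, contributing (x + 2)^3

So m_A(x) = (x + 2)^3 = x^3 + 6*x^2 + 12*x + 8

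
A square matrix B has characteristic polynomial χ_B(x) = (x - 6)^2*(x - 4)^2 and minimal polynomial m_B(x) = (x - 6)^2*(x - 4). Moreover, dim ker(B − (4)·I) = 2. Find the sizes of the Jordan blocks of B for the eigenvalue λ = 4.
Block sizes for λ = 4: [1, 1]

Step 1 — from the characteristic polynomial, algebraic multiplicity of λ = 4 is 2. From dim ker(B − (4)·I) = 2, there are exactly 2 Jordan blocks for λ = 4.
Step 2 — from the minimal polynomial, the factor (x − 4) tells us the largest block for λ = 4 has size 1.
Step 3 — with total size 2, 2 blocks, and largest block 1, the block sizes (in nonincreasing order) are [1, 1].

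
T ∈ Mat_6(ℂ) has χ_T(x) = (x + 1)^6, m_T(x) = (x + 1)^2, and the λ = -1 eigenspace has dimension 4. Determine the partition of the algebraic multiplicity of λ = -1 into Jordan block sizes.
Block sizes for λ = -1: [2, 2, 1, 1]

Step 1 — from the characteristic polynomial, algebraic multiplicity of λ = -1 is 6. From dim ker(T − (-1)·I) = 4, there are exactly 4 Jordan blocks for λ = -1.
Step 2 — from the minimal polynomial, the factor (x + 1)^2 tells us the largest block for λ = -1 has size 2.
Step 3 — with total size 6, 4 blocks, and largest block 2, the block sizes (in nonincreasing order) are [2, 2, 1, 1].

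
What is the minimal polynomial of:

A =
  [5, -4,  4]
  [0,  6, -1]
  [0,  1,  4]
x^2 - 10*x + 25

The characteristic polynomial is χ_A(x) = (x - 5)^3, so the eigenvalues are known. The minimal polynomial is
  m_A(x) = Π_λ (x − λ)^{k_λ}
where k_λ is the size of the *largest* Jordan block for λ (equivalently, the smallest k with (A − λI)^k v = 0 for every generalised eigenvector v of λ).

  λ = 5: largest Jordan block has size 2, contributing (x − 5)^2

So m_A(x) = (x - 5)^2 = x^2 - 10*x + 25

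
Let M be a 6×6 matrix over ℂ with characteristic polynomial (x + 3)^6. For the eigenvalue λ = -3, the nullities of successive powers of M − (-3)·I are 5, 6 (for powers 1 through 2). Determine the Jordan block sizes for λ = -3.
Block sizes for λ = -3: [2, 1, 1, 1, 1]

From the dimensions of kernels of powers, the number of Jordan blocks of size at least j is d_j − d_{j−1} where d_j = dim ker(N^j) (with d_0 = 0). Computing the differences gives [5, 1].
The number of blocks of size exactly k is (#blocks of size ≥ k) − (#blocks of size ≥ k + 1), so the partition is: 4 block(s) of size 1, 1 block(s) of size 2.
In nonincreasing order the block sizes are [2, 1, 1, 1, 1].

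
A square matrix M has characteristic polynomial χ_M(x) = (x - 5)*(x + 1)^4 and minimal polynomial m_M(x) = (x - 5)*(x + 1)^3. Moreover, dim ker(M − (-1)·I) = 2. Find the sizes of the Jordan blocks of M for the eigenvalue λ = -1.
Block sizes for λ = -1: [3, 1]

Step 1 — from the characteristic polynomial, algebraic multiplicity of λ = -1 is 4. From dim ker(M − (-1)·I) = 2, there are exactly 2 Jordan blocks for λ = -1.
Step 2 — from the minimal polynomial, the factor (x + 1)^3 tells us the largest block for λ = -1 has size 3.
Step 3 — with total size 4, 2 blocks, and largest block 3, the block sizes (in nonincreasing order) are [3, 1].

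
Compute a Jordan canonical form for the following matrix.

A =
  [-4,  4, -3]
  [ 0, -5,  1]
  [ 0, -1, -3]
J_3(-4)

The characteristic polynomial is
  det(x·I − A) = x^3 + 12*x^2 + 48*x + 64 = (x + 4)^3

Eigenvalues and multiplicities (the geometric multiplicity of λ is n − rank(A − λI), which equals the number of Jordan blocks for λ):
  λ = -4: algebraic multiplicity = 3, geometric multiplicity = 1

Determining the block sizes for each eigenvalue:
  λ = -4: one block (gm = 1), so the single block has size am = 3 → block sizes [3]

Assembling the blocks gives a Jordan form
J =
  [-4,  1,  0]
  [ 0, -4,  1]
  [ 0,  0, -4]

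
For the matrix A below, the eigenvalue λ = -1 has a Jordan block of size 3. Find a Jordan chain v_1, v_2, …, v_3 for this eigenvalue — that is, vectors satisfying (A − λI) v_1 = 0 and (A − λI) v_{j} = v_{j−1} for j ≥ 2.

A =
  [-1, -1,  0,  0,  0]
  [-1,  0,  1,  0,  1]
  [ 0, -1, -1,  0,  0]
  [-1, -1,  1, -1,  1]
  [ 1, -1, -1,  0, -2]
A Jordan chain for λ = -1 of length 3:
v_1 = (1, 0, 1, 2, 0)ᵀ
v_2 = (0, -1, 0, -1, 1)ᵀ
v_3 = (1, 0, 0, 0, 0)ᵀ

Let N = A − (-1)·I. We want v_3 with N^3 v_3 = 0 but N^2 v_3 ≠ 0; then v_{j-1} := N · v_j for j = 3, …, 2.

Pick v_3 = (1, 0, 0, 0, 0)ᵀ.
Then v_2 = N · v_3 = (0, -1, 0, -1, 1)ᵀ.
Then v_1 = N · v_2 = (1, 0, 1, 2, 0)ᵀ.

Sanity check: (A − (-1)·I) v_1 = (0, 0, 0, 0, 0)ᵀ = 0. ✓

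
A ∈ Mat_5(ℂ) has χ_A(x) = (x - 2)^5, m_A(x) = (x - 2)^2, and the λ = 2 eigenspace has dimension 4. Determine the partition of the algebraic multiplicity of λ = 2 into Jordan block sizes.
Block sizes for λ = 2: [2, 1, 1, 1]

Step 1 — from the characteristic polynomial, algebraic multiplicity of λ = 2 is 5. From dim ker(A − (2)·I) = 4, there are exactly 4 Jordan blocks for λ = 2.
Step 2 — from the minimal polynomial, the factor (x − 2)^2 tells us the largest block for λ = 2 has size 2.
Step 3 — with total size 5, 4 blocks, and largest block 2, the block sizes (in nonincreasing order) are [2, 1, 1, 1].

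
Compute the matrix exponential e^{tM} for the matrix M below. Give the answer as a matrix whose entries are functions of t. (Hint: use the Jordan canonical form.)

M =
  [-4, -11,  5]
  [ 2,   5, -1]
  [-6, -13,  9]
e^{tM} =
  [-2*t*exp(2*t) - exp(6*t) + 2*exp(2*t), -3*t*exp(2*t) - 2*exp(6*t) + 2*exp(2*t), t*exp(2*t) + exp(6*t) - exp(2*t)]
  [2*t*exp(2*t), 3*t*exp(2*t) + exp(2*t), -t*exp(2*t)]
  [2*t*exp(2*t) - 2*exp(6*t) + 2*exp(2*t), 3*t*exp(2*t) - 4*exp(6*t) + 4*exp(2*t), -t*exp(2*t) + 2*exp(6*t) - exp(2*t)]

Strategy: write M = P · J · P⁻¹ where J is a Jordan canonical form, so e^{tM} = P · e^{tJ} · P⁻¹, and e^{tJ} can be computed block-by-block.

M has Jordan form
J =
  [2, 1, 0]
  [0, 2, 0]
  [0, 0, 6]
(up to reordering of blocks).

Per-block formulas:
  For a 1×1 block at λ = 6: exp(t · [6]) = [e^(6t)].
  For a 2×2 Jordan block J_2(2): exp(t · J_2(2)) = e^(2t)·(I + t·N), where N is the 2×2 nilpotent shift.

After assembling e^{tJ} and conjugating by P, we get:

e^{tM} =
  [-2*t*exp(2*t) - exp(6*t) + 2*exp(2*t), -3*t*exp(2*t) - 2*exp(6*t) + 2*exp(2*t), t*exp(2*t) + exp(6*t) - exp(2*t)]
  [2*t*exp(2*t), 3*t*exp(2*t) + exp(2*t), -t*exp(2*t)]
  [2*t*exp(2*t) - 2*exp(6*t) + 2*exp(2*t), 3*t*exp(2*t) - 4*exp(6*t) + 4*exp(2*t), -t*exp(2*t) + 2*exp(6*t) - exp(2*t)]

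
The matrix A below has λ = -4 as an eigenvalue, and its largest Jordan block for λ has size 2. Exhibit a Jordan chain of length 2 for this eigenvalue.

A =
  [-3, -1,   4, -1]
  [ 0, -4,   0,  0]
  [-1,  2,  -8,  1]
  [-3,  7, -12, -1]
A Jordan chain for λ = -4 of length 2:
v_1 = (1, 0, -1, -3)ᵀ
v_2 = (1, 0, 0, 0)ᵀ

Let N = A − (-4)·I. We want v_2 with N^2 v_2 = 0 but N^1 v_2 ≠ 0; then v_{j-1} := N · v_j for j = 2, …, 2.

Pick v_2 = (1, 0, 0, 0)ᵀ.
Then v_1 = N · v_2 = (1, 0, -1, -3)ᵀ.

Sanity check: (A − (-4)·I) v_1 = (0, 0, 0, 0)ᵀ = 0. ✓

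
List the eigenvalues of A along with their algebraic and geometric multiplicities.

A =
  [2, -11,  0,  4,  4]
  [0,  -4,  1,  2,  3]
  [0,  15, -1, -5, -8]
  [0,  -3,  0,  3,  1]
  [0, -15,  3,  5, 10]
λ = 2: alg = 5, geom = 2

Step 1 — factor the characteristic polynomial to read off the algebraic multiplicities:
  χ_A(x) = (x - 2)^5

Step 2 — compute geometric multiplicities via the rank-nullity identity g(λ) = n − rank(A − λI):
  rank(A − (2)·I) = 3, so dim ker(A − (2)·I) = n − 3 = 2

Summary:
  λ = 2: algebraic multiplicity = 5, geometric multiplicity = 2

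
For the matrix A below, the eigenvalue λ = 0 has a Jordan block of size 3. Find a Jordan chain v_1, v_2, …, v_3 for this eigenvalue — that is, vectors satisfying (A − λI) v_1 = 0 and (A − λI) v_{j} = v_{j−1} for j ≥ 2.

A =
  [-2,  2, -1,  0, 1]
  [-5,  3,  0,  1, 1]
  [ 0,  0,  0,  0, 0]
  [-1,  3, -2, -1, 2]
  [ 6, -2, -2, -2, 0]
A Jordan chain for λ = 0 of length 3:
v_1 = (0, 1, 0, -1, -2)ᵀ
v_2 = (-1, 0, 0, -2, -2)ᵀ
v_3 = (0, 0, 1, 0, 0)ᵀ

Let N = A − (0)·I. We want v_3 with N^3 v_3 = 0 but N^2 v_3 ≠ 0; then v_{j-1} := N · v_j for j = 3, …, 2.

Pick v_3 = (0, 0, 1, 0, 0)ᵀ.
Then v_2 = N · v_3 = (-1, 0, 0, -2, -2)ᵀ.
Then v_1 = N · v_2 = (0, 1, 0, -1, -2)ᵀ.

Sanity check: (A − (0)·I) v_1 = (0, 0, 0, 0, 0)ᵀ = 0. ✓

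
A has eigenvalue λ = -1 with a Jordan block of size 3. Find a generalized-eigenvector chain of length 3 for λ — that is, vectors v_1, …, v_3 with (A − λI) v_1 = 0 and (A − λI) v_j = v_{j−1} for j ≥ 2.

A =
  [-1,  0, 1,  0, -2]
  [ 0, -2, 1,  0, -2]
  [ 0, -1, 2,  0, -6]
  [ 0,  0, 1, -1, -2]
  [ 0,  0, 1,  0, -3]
A Jordan chain for λ = -1 of length 3:
v_1 = (-1, 0, -2, -1, -1)ᵀ
v_2 = (0, -1, -1, 0, 0)ᵀ
v_3 = (0, 1, 0, 0, 0)ᵀ

Let N = A − (-1)·I. We want v_3 with N^3 v_3 = 0 but N^2 v_3 ≠ 0; then v_{j-1} := N · v_j for j = 3, …, 2.

Pick v_3 = (0, 1, 0, 0, 0)ᵀ.
Then v_2 = N · v_3 = (0, -1, -1, 0, 0)ᵀ.
Then v_1 = N · v_2 = (-1, 0, -2, -1, -1)ᵀ.

Sanity check: (A − (-1)·I) v_1 = (0, 0, 0, 0, 0)ᵀ = 0. ✓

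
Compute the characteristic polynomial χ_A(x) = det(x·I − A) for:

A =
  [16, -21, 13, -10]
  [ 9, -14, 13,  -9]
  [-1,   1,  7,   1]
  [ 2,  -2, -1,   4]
x^4 - 13*x^3 + 18*x^2 + 324*x - 1080

Expanding det(x·I − A) (e.g. by cofactor expansion or by noting that A is similar to its Jordan form J, which has the same characteristic polynomial as A) gives
  χ_A(x) = x^4 - 13*x^3 + 18*x^2 + 324*x - 1080
which factors as (x - 6)^3*(x + 5). The eigenvalues (with algebraic multiplicities) are λ = -5 with multiplicity 1, λ = 6 with multiplicity 3.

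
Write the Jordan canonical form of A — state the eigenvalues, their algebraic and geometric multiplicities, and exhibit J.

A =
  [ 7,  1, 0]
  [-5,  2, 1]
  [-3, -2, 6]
J_3(5)

The characteristic polynomial is
  det(x·I − A) = x^3 - 15*x^2 + 75*x - 125 = (x - 5)^3

Eigenvalues and multiplicities (the geometric multiplicity of λ is n − rank(A − λI), which equals the number of Jordan blocks for λ):
  λ = 5: algebraic multiplicity = 3, geometric multiplicity = 1

Determining the block sizes for each eigenvalue:
  λ = 5: one block (gm = 1), so the single block has size am = 3 → block sizes [3]

Assembling the blocks gives a Jordan form
J =
  [5, 1, 0]
  [0, 5, 1]
  [0, 0, 5]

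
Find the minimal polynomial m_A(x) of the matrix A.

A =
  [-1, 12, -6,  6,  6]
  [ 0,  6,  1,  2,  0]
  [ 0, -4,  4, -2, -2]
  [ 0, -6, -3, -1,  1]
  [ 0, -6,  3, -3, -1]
x^3 - 3*x^2 + 4

The characteristic polynomial is χ_A(x) = (x - 2)^4*(x + 1), so the eigenvalues are known. The minimal polynomial is
  m_A(x) = Π_λ (x − λ)^{k_λ}
where k_λ is the size of the *largest* Jordan block for λ (equivalently, the smallest k with (A − λI)^k v = 0 for every generalised eigenvector v of λ).

  λ = -1: largest Jordan block has size 1, contributing (x + 1)
  λ = 2: largest Jordan block has size 2, contributing (x − 2)^2

So m_A(x) = (x - 2)^2*(x + 1) = x^3 - 3*x^2 + 4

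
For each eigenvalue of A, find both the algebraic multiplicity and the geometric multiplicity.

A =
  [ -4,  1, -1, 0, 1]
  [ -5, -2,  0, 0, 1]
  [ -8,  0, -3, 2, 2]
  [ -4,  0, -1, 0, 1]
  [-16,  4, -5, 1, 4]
λ = -1: alg = 5, geom = 2

Step 1 — factor the characteristic polynomial to read off the algebraic multiplicities:
  χ_A(x) = (x + 1)^5

Step 2 — compute geometric multiplicities via the rank-nullity identity g(λ) = n − rank(A − λI):
  rank(A − (-1)·I) = 3, so dim ker(A − (-1)·I) = n − 3 = 2

Summary:
  λ = -1: algebraic multiplicity = 5, geometric multiplicity = 2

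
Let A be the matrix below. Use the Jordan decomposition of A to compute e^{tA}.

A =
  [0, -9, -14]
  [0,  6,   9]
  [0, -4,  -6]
e^{tA} =
  [1, t^2 - 9*t, 3*t^2/2 - 14*t]
  [0, 6*t + 1, 9*t]
  [0, -4*t, 1 - 6*t]

Strategy: write A = P · J · P⁻¹ where J is a Jordan canonical form, so e^{tA} = P · e^{tJ} · P⁻¹, and e^{tJ} can be computed block-by-block.

A has Jordan form
J =
  [0, 1, 0]
  [0, 0, 1]
  [0, 0, 0]
(up to reordering of blocks).

Per-block formulas:
  For a 3×3 Jordan block J_3(0): exp(t · J_3(0)) = e^(0t)·(I + t·N + (t^2/2)·N^2), where N is the 3×3 nilpotent shift.

After assembling e^{tJ} and conjugating by P, we get:

e^{tA} =
  [1, t^2 - 9*t, 3*t^2/2 - 14*t]
  [0, 6*t + 1, 9*t]
  [0, -4*t, 1 - 6*t]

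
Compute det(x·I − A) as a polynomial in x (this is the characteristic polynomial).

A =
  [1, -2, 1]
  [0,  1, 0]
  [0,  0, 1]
x^3 - 3*x^2 + 3*x - 1

Expanding det(x·I − A) (e.g. by cofactor expansion or by noting that A is similar to its Jordan form J, which has the same characteristic polynomial as A) gives
  χ_A(x) = x^3 - 3*x^2 + 3*x - 1
which factors as (x - 1)^3. The eigenvalues (with algebraic multiplicities) are λ = 1 with multiplicity 3.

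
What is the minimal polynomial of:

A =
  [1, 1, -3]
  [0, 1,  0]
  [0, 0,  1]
x^2 - 2*x + 1

The characteristic polynomial is χ_A(x) = (x - 1)^3, so the eigenvalues are known. The minimal polynomial is
  m_A(x) = Π_λ (x − λ)^{k_λ}
where k_λ is the size of the *largest* Jordan block for λ (equivalently, the smallest k with (A − λI)^k v = 0 for every generalised eigenvector v of λ).

  λ = 1: largest Jordan block has size 2, contributing (x − 1)^2

So m_A(x) = (x - 1)^2 = x^2 - 2*x + 1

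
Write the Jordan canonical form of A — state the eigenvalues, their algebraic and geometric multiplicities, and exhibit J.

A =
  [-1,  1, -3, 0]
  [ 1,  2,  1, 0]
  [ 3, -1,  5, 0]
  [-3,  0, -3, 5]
J_3(2) ⊕ J_1(5)

The characteristic polynomial is
  det(x·I − A) = x^4 - 11*x^3 + 42*x^2 - 68*x + 40 = (x - 5)*(x - 2)^3

Eigenvalues and multiplicities (the geometric multiplicity of λ is n − rank(A − λI), which equals the number of Jordan blocks for λ):
  λ = 2: algebraic multiplicity = 3, geometric multiplicity = 1
  λ = 5: algebraic multiplicity = 1, geometric multiplicity = 1

Determining the block sizes for each eigenvalue:
  λ = 2: one block (gm = 1), so the single block has size am = 3 → block sizes [3]
  λ = 5: one block (gm = 1), so the single block has size am = 1 → block sizes [1]

Assembling the blocks gives a Jordan form
J =
  [2, 1, 0, 0]
  [0, 2, 1, 0]
  [0, 0, 2, 0]
  [0, 0, 0, 5]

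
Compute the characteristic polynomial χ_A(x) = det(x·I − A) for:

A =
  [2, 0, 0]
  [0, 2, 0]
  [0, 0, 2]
x^3 - 6*x^2 + 12*x - 8

Expanding det(x·I − A) (e.g. by cofactor expansion or by noting that A is similar to its Jordan form J, which has the same characteristic polynomial as A) gives
  χ_A(x) = x^3 - 6*x^2 + 12*x - 8
which factors as (x - 2)^3. The eigenvalues (with algebraic multiplicities) are λ = 2 with multiplicity 3.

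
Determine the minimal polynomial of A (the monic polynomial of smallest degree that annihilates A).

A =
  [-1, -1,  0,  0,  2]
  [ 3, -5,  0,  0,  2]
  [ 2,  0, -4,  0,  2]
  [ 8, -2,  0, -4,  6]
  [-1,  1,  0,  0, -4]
x^3 + 10*x^2 + 32*x + 32

The characteristic polynomial is χ_A(x) = (x + 2)*(x + 4)^4, so the eigenvalues are known. The minimal polynomial is
  m_A(x) = Π_λ (x − λ)^{k_λ}
where k_λ is the size of the *largest* Jordan block for λ (equivalently, the smallest k with (A − λI)^k v = 0 for every generalised eigenvector v of λ).

  λ = -4: largest Jordan block has size 2, contributing (x + 4)^2
  λ = -2: largest Jordan block has size 1, contributing (x + 2)

So m_A(x) = (x + 2)*(x + 4)^2 = x^3 + 10*x^2 + 32*x + 32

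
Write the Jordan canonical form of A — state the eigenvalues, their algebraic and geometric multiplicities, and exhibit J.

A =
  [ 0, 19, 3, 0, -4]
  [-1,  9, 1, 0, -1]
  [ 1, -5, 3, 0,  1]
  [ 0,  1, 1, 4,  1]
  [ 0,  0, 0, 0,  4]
J_3(4) ⊕ J_2(4)

The characteristic polynomial is
  det(x·I − A) = x^5 - 20*x^4 + 160*x^3 - 640*x^2 + 1280*x - 1024 = (x - 4)^5

Eigenvalues and multiplicities (the geometric multiplicity of λ is n − rank(A − λI), which equals the number of Jordan blocks for λ):
  λ = 4: algebraic multiplicity = 5, geometric multiplicity = 2

Determining the block sizes for each eigenvalue:
  λ = 4: with am = 5 and gm = 2, the partition is not yet determined (e.g. several partitions of 5 into 2 parts exist). Let N = A − (4)·I. Computing rank(N^1) = 3, rank(N^2) = 1, rank(N^3) = 0; the number of blocks of size ≥ j is rank(N^{j−1}) − rank(N^j), giving [2, 2, 1]. So we have 1 block(s) of size 3, 1 block(s) of size 2 → block sizes [3, 2]

Assembling the blocks gives a Jordan form
J =
  [4, 1, 0, 0, 0]
  [0, 4, 1, 0, 0]
  [0, 0, 4, 0, 0]
  [0, 0, 0, 4, 1]
  [0, 0, 0, 0, 4]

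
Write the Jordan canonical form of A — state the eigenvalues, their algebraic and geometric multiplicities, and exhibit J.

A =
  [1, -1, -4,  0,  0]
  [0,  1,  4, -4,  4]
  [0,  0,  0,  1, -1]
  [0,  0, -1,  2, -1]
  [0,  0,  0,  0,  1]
J_2(1) ⊕ J_2(1) ⊕ J_1(1)

The characteristic polynomial is
  det(x·I − A) = x^5 - 5*x^4 + 10*x^3 - 10*x^2 + 5*x - 1 = (x - 1)^5

Eigenvalues and multiplicities (the geometric multiplicity of λ is n − rank(A − λI), which equals the number of Jordan blocks for λ):
  λ = 1: algebraic multiplicity = 5, geometric multiplicity = 3

Determining the block sizes for each eigenvalue:
  λ = 1: with am = 5 and gm = 3, the partition is not yet determined (e.g. several partitions of 5 into 3 parts exist). Let N = A − (1)·I. Computing rank(N^1) = 2, rank(N^2) = 0; the number of blocks of size ≥ j is rank(N^{j−1}) − rank(N^j), giving [3, 2]. So we have 2 block(s) of size 2, 1 block(s) of size 1 → block sizes [2, 2, 1]

Assembling the blocks gives a Jordan form
J =
  [1, 1, 0, 0, 0]
  [0, 1, 0, 0, 0]
  [0, 0, 1, 1, 0]
  [0, 0, 0, 1, 0]
  [0, 0, 0, 0, 1]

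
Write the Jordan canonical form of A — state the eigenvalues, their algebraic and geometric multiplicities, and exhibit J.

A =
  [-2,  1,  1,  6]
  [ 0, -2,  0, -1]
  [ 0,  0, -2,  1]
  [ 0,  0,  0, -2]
J_2(-2) ⊕ J_2(-2)

The characteristic polynomial is
  det(x·I − A) = x^4 + 8*x^3 + 24*x^2 + 32*x + 16 = (x + 2)^4

Eigenvalues and multiplicities (the geometric multiplicity of λ is n − rank(A − λI), which equals the number of Jordan blocks for λ):
  λ = -2: algebraic multiplicity = 4, geometric multiplicity = 2

Determining the block sizes for each eigenvalue:
  λ = -2: with am = 4 and gm = 2, the partition is not yet determined (e.g. several partitions of 4 into 2 parts exist). Let N = A − (-2)·I. Computing rank(N^1) = 2, rank(N^2) = 0; the number of blocks of size ≥ j is rank(N^{j−1}) − rank(N^j), giving [2, 2]. So we have 2 block(s) of size 2 → block sizes [2, 2]

Assembling the blocks gives a Jordan form
J =
  [-2,  1,  0,  0]
  [ 0, -2,  0,  0]
  [ 0,  0, -2,  1]
  [ 0,  0,  0, -2]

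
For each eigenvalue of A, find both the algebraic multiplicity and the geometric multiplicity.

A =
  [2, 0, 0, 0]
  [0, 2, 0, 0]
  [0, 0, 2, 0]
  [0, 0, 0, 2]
λ = 2: alg = 4, geom = 4

Step 1 — factor the characteristic polynomial to read off the algebraic multiplicities:
  χ_A(x) = (x - 2)^4

Step 2 — compute geometric multiplicities via the rank-nullity identity g(λ) = n − rank(A − λI):
  rank(A − (2)·I) = 0, so dim ker(A − (2)·I) = n − 0 = 4

Summary:
  λ = 2: algebraic multiplicity = 4, geometric multiplicity = 4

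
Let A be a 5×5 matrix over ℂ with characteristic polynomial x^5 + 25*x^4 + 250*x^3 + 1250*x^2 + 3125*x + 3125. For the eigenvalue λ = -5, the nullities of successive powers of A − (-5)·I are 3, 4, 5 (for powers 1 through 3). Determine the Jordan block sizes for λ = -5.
Block sizes for λ = -5: [3, 1, 1]

From the dimensions of kernels of powers, the number of Jordan blocks of size at least j is d_j − d_{j−1} where d_j = dim ker(N^j) (with d_0 = 0). Computing the differences gives [3, 1, 1].
The number of blocks of size exactly k is (#blocks of size ≥ k) − (#blocks of size ≥ k + 1), so the partition is: 2 block(s) of size 1, 1 block(s) of size 3.
In nonincreasing order the block sizes are [3, 1, 1].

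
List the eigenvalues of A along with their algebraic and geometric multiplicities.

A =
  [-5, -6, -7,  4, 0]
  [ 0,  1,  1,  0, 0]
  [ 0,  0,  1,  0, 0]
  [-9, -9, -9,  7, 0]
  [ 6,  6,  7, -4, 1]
λ = 1: alg = 5, geom = 3

Step 1 — factor the characteristic polynomial to read off the algebraic multiplicities:
  χ_A(x) = (x - 1)^5

Step 2 — compute geometric multiplicities via the rank-nullity identity g(λ) = n − rank(A − λI):
  rank(A − (1)·I) = 2, so dim ker(A − (1)·I) = n − 2 = 3

Summary:
  λ = 1: algebraic multiplicity = 5, geometric multiplicity = 3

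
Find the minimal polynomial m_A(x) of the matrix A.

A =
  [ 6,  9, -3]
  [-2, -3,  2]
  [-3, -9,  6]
x^2 - 6*x + 9

The characteristic polynomial is χ_A(x) = (x - 3)^3, so the eigenvalues are known. The minimal polynomial is
  m_A(x) = Π_λ (x − λ)^{k_λ}
where k_λ is the size of the *largest* Jordan block for λ (equivalently, the smallest k with (A − λI)^k v = 0 for every generalised eigenvector v of λ).

  λ = 3: largest Jordan block has size 2, contributing (x − 3)^2

So m_A(x) = (x - 3)^2 = x^2 - 6*x + 9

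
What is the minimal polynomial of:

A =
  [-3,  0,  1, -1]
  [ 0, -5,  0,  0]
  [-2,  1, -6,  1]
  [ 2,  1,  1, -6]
x^2 + 10*x + 25

The characteristic polynomial is χ_A(x) = (x + 5)^4, so the eigenvalues are known. The minimal polynomial is
  m_A(x) = Π_λ (x − λ)^{k_λ}
where k_λ is the size of the *largest* Jordan block for λ (equivalently, the smallest k with (A − λI)^k v = 0 for every generalised eigenvector v of λ).

  λ = -5: largest Jordan block has size 2, contributing (x + 5)^2

So m_A(x) = (x + 5)^2 = x^2 + 10*x + 25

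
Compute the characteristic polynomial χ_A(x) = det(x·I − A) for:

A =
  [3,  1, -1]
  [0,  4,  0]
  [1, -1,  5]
x^3 - 12*x^2 + 48*x - 64

Expanding det(x·I − A) (e.g. by cofactor expansion or by noting that A is similar to its Jordan form J, which has the same characteristic polynomial as A) gives
  χ_A(x) = x^3 - 12*x^2 + 48*x - 64
which factors as (x - 4)^3. The eigenvalues (with algebraic multiplicities) are λ = 4 with multiplicity 3.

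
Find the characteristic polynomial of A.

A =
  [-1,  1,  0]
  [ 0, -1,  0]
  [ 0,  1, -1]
x^3 + 3*x^2 + 3*x + 1

Expanding det(x·I − A) (e.g. by cofactor expansion or by noting that A is similar to its Jordan form J, which has the same characteristic polynomial as A) gives
  χ_A(x) = x^3 + 3*x^2 + 3*x + 1
which factors as (x + 1)^3. The eigenvalues (with algebraic multiplicities) are λ = -1 with multiplicity 3.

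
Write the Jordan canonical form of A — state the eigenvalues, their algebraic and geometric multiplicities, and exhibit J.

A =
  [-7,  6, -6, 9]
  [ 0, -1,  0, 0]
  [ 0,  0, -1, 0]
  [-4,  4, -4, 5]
J_2(-1) ⊕ J_1(-1) ⊕ J_1(-1)

The characteristic polynomial is
  det(x·I − A) = x^4 + 4*x^3 + 6*x^2 + 4*x + 1 = (x + 1)^4

Eigenvalues and multiplicities (the geometric multiplicity of λ is n − rank(A − λI), which equals the number of Jordan blocks for λ):
  λ = -1: algebraic multiplicity = 4, geometric multiplicity = 3

Determining the block sizes for each eigenvalue:
  λ = -1: 3 blocks summing to 4 forces exactly one block of size 2 and the rest size 1 → block sizes [2, 1, 1]

Assembling the blocks gives a Jordan form
J =
  [-1,  1,  0,  0]
  [ 0, -1,  0,  0]
  [ 0,  0, -1,  0]
  [ 0,  0,  0, -1]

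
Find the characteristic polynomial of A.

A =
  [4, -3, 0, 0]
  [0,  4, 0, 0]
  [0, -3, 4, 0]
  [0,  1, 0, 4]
x^4 - 16*x^3 + 96*x^2 - 256*x + 256

Expanding det(x·I − A) (e.g. by cofactor expansion or by noting that A is similar to its Jordan form J, which has the same characteristic polynomial as A) gives
  χ_A(x) = x^4 - 16*x^3 + 96*x^2 - 256*x + 256
which factors as (x - 4)^4. The eigenvalues (with algebraic multiplicities) are λ = 4 with multiplicity 4.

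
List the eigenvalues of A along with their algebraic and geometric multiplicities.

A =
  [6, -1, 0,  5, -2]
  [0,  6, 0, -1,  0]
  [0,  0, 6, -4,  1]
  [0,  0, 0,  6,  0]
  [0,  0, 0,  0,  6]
λ = 6: alg = 5, geom = 2

Step 1 — factor the characteristic polynomial to read off the algebraic multiplicities:
  χ_A(x) = (x - 6)^5

Step 2 — compute geometric multiplicities via the rank-nullity identity g(λ) = n − rank(A − λI):
  rank(A − (6)·I) = 3, so dim ker(A − (6)·I) = n − 3 = 2

Summary:
  λ = 6: algebraic multiplicity = 5, geometric multiplicity = 2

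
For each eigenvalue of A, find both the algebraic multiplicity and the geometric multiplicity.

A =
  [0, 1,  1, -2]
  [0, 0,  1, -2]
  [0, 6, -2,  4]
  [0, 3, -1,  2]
λ = 0: alg = 4, geom = 2

Step 1 — factor the characteristic polynomial to read off the algebraic multiplicities:
  χ_A(x) = x^4

Step 2 — compute geometric multiplicities via the rank-nullity identity g(λ) = n − rank(A − λI):
  rank(A − (0)·I) = 2, so dim ker(A − (0)·I) = n − 2 = 2

Summary:
  λ = 0: algebraic multiplicity = 4, geometric multiplicity = 2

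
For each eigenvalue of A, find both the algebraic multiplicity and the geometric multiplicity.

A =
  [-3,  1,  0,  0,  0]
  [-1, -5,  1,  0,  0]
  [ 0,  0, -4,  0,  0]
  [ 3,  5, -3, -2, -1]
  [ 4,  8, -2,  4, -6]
λ = -4: alg = 5, geom = 2

Step 1 — factor the characteristic polynomial to read off the algebraic multiplicities:
  χ_A(x) = (x + 4)^5

Step 2 — compute geometric multiplicities via the rank-nullity identity g(λ) = n − rank(A − λI):
  rank(A − (-4)·I) = 3, so dim ker(A − (-4)·I) = n − 3 = 2

Summary:
  λ = -4: algebraic multiplicity = 5, geometric multiplicity = 2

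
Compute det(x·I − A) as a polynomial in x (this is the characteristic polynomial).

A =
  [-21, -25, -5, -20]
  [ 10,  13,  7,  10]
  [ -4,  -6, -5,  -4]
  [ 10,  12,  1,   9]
x^4 + 4*x^3 + 6*x^2 + 4*x + 1

Expanding det(x·I − A) (e.g. by cofactor expansion or by noting that A is similar to its Jordan form J, which has the same characteristic polynomial as A) gives
  χ_A(x) = x^4 + 4*x^3 + 6*x^2 + 4*x + 1
which factors as (x + 1)^4. The eigenvalues (with algebraic multiplicities) are λ = -1 with multiplicity 4.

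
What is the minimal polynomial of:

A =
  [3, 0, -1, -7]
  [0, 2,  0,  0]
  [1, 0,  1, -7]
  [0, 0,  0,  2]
x^2 - 4*x + 4

The characteristic polynomial is χ_A(x) = (x - 2)^4, so the eigenvalues are known. The minimal polynomial is
  m_A(x) = Π_λ (x − λ)^{k_λ}
where k_λ is the size of the *largest* Jordan block for λ (equivalently, the smallest k with (A − λI)^k v = 0 for every generalised eigenvector v of λ).

  λ = 2: largest Jordan block has size 2, contributing (x − 2)^2

So m_A(x) = (x - 2)^2 = x^2 - 4*x + 4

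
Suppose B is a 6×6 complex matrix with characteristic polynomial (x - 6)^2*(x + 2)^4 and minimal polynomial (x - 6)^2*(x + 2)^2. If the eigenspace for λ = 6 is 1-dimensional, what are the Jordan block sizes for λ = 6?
Block sizes for λ = 6: [2]

Step 1 — from the characteristic polynomial, algebraic multiplicity of λ = 6 is 2. From dim ker(B − (6)·I) = 1, there are exactly 1 Jordan blocks for λ = 6.
Step 2 — from the minimal polynomial, the factor (x − 6)^2 tells us the largest block for λ = 6 has size 2.
Step 3 — with total size 2, 1 blocks, and largest block 2, the block sizes (in nonincreasing order) are [2].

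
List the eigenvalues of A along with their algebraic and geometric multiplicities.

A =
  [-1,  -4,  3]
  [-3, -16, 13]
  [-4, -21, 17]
λ = 0: alg = 3, geom = 1

Step 1 — factor the characteristic polynomial to read off the algebraic multiplicities:
  χ_A(x) = x^3

Step 2 — compute geometric multiplicities via the rank-nullity identity g(λ) = n − rank(A − λI):
  rank(A − (0)·I) = 2, so dim ker(A − (0)·I) = n − 2 = 1

Summary:
  λ = 0: algebraic multiplicity = 3, geometric multiplicity = 1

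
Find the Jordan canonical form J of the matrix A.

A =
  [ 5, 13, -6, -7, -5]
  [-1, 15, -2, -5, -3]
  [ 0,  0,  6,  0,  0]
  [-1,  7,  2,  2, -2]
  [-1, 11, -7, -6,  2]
J_3(6) ⊕ J_2(6)

The characteristic polynomial is
  det(x·I − A) = x^5 - 30*x^4 + 360*x^3 - 2160*x^2 + 6480*x - 7776 = (x - 6)^5

Eigenvalues and multiplicities (the geometric multiplicity of λ is n − rank(A − λI), which equals the number of Jordan blocks for λ):
  λ = 6: algebraic multiplicity = 5, geometric multiplicity = 2

Determining the block sizes for each eigenvalue:
  λ = 6: with am = 5 and gm = 2, the partition is not yet determined (e.g. several partitions of 5 into 2 parts exist). Let N = A − (6)·I. Computing rank(N^1) = 3, rank(N^2) = 1, rank(N^3) = 0; the number of blocks of size ≥ j is rank(N^{j−1}) − rank(N^j), giving [2, 2, 1]. So we have 1 block(s) of size 3, 1 block(s) of size 2 → block sizes [3, 2]

Assembling the blocks gives a Jordan form
J =
  [6, 1, 0, 0, 0]
  [0, 6, 1, 0, 0]
  [0, 0, 6, 0, 0]
  [0, 0, 0, 6, 1]
  [0, 0, 0, 0, 6]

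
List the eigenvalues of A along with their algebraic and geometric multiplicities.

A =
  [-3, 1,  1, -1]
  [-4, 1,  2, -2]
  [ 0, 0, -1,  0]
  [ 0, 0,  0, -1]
λ = -1: alg = 4, geom = 3

Step 1 — factor the characteristic polynomial to read off the algebraic multiplicities:
  χ_A(x) = (x + 1)^4

Step 2 — compute geometric multiplicities via the rank-nullity identity g(λ) = n − rank(A − λI):
  rank(A − (-1)·I) = 1, so dim ker(A − (-1)·I) = n − 1 = 3

Summary:
  λ = -1: algebraic multiplicity = 4, geometric multiplicity = 3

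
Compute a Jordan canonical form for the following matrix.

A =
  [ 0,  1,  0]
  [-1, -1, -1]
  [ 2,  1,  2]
J_2(0) ⊕ J_1(1)

The characteristic polynomial is
  det(x·I − A) = x^3 - x^2 = x^2*(x - 1)

Eigenvalues and multiplicities (the geometric multiplicity of λ is n − rank(A − λI), which equals the number of Jordan blocks for λ):
  λ = 0: algebraic multiplicity = 2, geometric multiplicity = 1
  λ = 1: algebraic multiplicity = 1, geometric multiplicity = 1

Determining the block sizes for each eigenvalue:
  λ = 0: one block (gm = 1), so the single block has size am = 2 → block sizes [2]
  λ = 1: one block (gm = 1), so the single block has size am = 1 → block sizes [1]

Assembling the blocks gives a Jordan form
J =
  [0, 1, 0]
  [0, 0, 0]
  [0, 0, 1]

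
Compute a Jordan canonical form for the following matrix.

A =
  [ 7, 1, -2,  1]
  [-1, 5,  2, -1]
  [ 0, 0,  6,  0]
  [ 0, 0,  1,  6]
J_3(6) ⊕ J_1(6)

The characteristic polynomial is
  det(x·I − A) = x^4 - 24*x^3 + 216*x^2 - 864*x + 1296 = (x - 6)^4

Eigenvalues and multiplicities (the geometric multiplicity of λ is n − rank(A − λI), which equals the number of Jordan blocks for λ):
  λ = 6: algebraic multiplicity = 4, geometric multiplicity = 2

Determining the block sizes for each eigenvalue:
  λ = 6: with am = 4 and gm = 2, the partition is not yet determined (e.g. several partitions of 4 into 2 parts exist). Let N = A − (6)·I. Computing rank(N^1) = 2, rank(N^2) = 1, rank(N^3) = 0; the number of blocks of size ≥ j is rank(N^{j−1}) − rank(N^j), giving [2, 1, 1]. So we have 1 block(s) of size 3, 1 block(s) of size 1 → block sizes [3, 1]

Assembling the blocks gives a Jordan form
J =
  [6, 1, 0, 0]
  [0, 6, 1, 0]
  [0, 0, 6, 0]
  [0, 0, 0, 6]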